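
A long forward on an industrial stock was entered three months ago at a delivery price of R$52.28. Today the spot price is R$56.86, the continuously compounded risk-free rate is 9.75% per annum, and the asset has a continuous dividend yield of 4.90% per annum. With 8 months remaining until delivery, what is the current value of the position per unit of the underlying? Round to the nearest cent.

R$6.04

Current fair forward for the remaining 8 months: F = S·e^((r − q)·T), (r − q) = 0.0975 − 0.0490 = 0.0485
F = 56.86 · e^(0.0485 × 8/12) = 56.86 × 1.032862 = 58.7285
Value of long forward = (F − K)·e^(−rT) = (58.7285 − 52.28) · e^(−0.0975·8/12)
= 6.4485 × 0.937067 = 6.04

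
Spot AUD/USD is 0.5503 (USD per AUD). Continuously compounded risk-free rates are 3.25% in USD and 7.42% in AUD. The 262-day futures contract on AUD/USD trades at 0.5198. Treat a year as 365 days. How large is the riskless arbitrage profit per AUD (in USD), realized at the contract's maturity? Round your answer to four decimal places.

0.0143 per AUD (in USD)

Fair futures: F* = S·e^(carry·T), with carry = (r_USD − r_AUD) = 0.0325 − 0.0742 = -0.0417
F* = 0.5503 · e^(-0.0417 × 262/365) = 0.5503 · e^-0.029933 = 0.5503 × 0.970511 = 0.5341
Market 0.5198 < fair 0.5341: forward underpriced → reverse cash-and-carry (short spot, go long the forward).
At maturity, profit = |F_mkt − F*| = |0.5198 − 0.5341| = 0.0143 per AUD (in USD)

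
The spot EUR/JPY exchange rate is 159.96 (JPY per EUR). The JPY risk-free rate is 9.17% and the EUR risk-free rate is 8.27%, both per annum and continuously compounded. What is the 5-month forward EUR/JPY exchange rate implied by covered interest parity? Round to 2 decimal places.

160.56

F = S·e^((r_JPY − r_EUR)T) = 159.96 · e^((0.0917 − 0.0827) × 5/12)
= 159.96 · e^0.003750 = 159.96 × 1.003757
F = 160.56 JPY per EUR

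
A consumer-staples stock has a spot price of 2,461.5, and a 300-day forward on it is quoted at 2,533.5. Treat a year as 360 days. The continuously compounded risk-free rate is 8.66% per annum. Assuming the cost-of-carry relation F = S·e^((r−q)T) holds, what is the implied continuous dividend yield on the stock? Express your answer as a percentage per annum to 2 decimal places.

5.20%

From F = S·e^((r−q)T): (r − q) = ln(F/S)/T
ln(2533.5/2461.5) = ln(1.029250) = 0.028830
(r − q) = 0.028830 / (300/360) = 0.034596
q = r − ln(F/S)/T = 0.0866 − 0.034596 = 0.052004
q = 5.20%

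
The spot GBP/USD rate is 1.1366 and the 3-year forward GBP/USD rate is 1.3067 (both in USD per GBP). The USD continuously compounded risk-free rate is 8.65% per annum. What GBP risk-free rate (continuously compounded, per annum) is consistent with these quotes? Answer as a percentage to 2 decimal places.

4.00%

F = S·e^((r_USD − r_GBP)T) ⇒ r_GBP = r_USD − ln(F/S)/T
ln(1.3067/1.1366) = 0.139464; /(3) = 0.046488
r_GBP = 0.0865 − 0.046488 = 0.040012
r_GBP = 4.00%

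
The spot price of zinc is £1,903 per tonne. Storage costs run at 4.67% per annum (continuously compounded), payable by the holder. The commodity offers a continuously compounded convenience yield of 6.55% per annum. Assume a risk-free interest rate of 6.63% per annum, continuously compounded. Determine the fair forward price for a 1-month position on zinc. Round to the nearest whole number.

Net carry = r + u − y = 0.0663 + 0.0467 − 0.0655 = 0.0475
F = S·e^((r+u−y)T) = 1903 · e^(0.0475 × 1/12) = 1903 · e^0.003958
= 1903 × 1.003966 = £1,911 per tonne

£1,911 per tonne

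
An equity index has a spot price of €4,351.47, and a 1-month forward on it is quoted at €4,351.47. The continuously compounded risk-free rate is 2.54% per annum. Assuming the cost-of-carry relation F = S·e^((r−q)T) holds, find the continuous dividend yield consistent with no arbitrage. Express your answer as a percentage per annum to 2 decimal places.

From F = S·e^((r−q)T): (r − q) = ln(F/S)/T
ln(4351.47/4351.47) = ln(1.000000) = 0.000000
(r − q) = 0.000000 / (1/12) = 0.000000
q = r − ln(F/S)/T = 0.0254 + 0.000000 = 0.025400
q = 2.54%

2.54%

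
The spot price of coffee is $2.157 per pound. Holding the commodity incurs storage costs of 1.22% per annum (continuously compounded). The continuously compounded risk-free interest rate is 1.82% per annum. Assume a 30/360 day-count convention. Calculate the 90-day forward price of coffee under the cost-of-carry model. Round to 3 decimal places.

Net carry = r + u − y = 0.0182 + 0.0122 − 0.0000 = 0.0304
F = S·e^((r+u−y)T) = 2.157 · e^(0.0304 × 90/360) = 2.157 · e^0.007600
= 2.157 × 1.007629 = $2.173 per pound

$2.173 per pound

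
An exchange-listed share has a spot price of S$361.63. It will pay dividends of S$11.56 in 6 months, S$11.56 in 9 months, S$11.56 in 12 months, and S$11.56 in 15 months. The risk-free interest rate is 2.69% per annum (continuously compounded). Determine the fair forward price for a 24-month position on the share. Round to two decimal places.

S$333.96

PV(dividends) I = 11.56·e^(−0.0269·6/12) + 11.56·e^(−0.0269·9/12) + 11.56·e^(−0.0269·12/12) + 11.56·e^(−0.0269·15/12)
I = 11.4056 + 11.3291 + 11.2532 + 11.1778 = 45.1657
F = (S − I)·e^(rT) = (361.63 − 45.1657) · e^(0.0269·24/12)
= 316.4643 · e^0.053800 = 316.4643 × 1.055274 = S$333.96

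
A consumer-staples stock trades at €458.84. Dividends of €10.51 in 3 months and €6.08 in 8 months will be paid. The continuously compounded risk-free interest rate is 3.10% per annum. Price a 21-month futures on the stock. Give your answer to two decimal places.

PV(dividends) I = 10.51·e^(−0.0310·3/12) + 6.08·e^(−0.0310·8/12)
I = 10.4289 + 5.9556 = 16.3845
F = (S − I)·e^(rT) = (458.84 − 16.3845) · e^(0.0310·21/12)
= 442.4555 · e^0.054250 = 442.4555 × 1.055749 = €467.12

€467.12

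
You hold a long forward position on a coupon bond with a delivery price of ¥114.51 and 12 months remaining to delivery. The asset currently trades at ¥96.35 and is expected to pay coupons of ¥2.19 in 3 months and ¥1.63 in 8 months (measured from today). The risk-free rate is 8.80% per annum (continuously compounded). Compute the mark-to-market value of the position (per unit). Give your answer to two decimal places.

-¥12.19

PV(remaining coupons) I = 2.19·e^(−0.0880·3/12) + 1.63·e^(−0.0880·8/12) = 3.6795
Current forward F = (S − I)·e^(rT) = (96.35 − 3.6795)·e^(0.0880·12/12) = 92.6705 × 1.091988 = 101.1951
Value (long) = (F − K)·e^(−rT) = (101.1951 − 114.51) × 0.915761 = -12.1933
Value = -¥12.19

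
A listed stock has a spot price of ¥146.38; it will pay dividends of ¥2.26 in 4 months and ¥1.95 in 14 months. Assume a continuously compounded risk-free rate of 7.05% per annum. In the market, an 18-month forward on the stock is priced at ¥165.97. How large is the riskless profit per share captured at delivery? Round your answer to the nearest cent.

PV(dividends) I = 2.26·e^(−0.0705·4/12) + 1.95·e^(−0.0705·14/12) = 4.0035
Fair forward F* = (S − I)·e^(rT) = (146.38 − 4.0035)·e^0.105750 = 142.3765 × 1.111544 = 158.2577
Market ¥165.97 > fair 158.2577: forward overpriced → cash-and-carry (borrow at r, buy the stock and collect the dividends, short the forward).
Profit at T = |F_mkt − F*| = |165.97 − 158.2577| = ¥7.71 per share

¥7.71 per share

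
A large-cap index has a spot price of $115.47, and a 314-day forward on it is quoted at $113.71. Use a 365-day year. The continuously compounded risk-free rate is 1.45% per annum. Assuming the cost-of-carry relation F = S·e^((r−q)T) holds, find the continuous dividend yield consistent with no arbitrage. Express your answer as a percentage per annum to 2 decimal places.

From F = S·e^((r−q)T): (r − q) = ln(F/S)/T
ln(113.71/115.47) = ln(0.984758) = -0.015359
(r − q) = -0.015359 / (314/365) = -0.017854
q = r − ln(F/S)/T = 0.0145 + 0.017854 = 0.032354
q = 3.24%

3.24%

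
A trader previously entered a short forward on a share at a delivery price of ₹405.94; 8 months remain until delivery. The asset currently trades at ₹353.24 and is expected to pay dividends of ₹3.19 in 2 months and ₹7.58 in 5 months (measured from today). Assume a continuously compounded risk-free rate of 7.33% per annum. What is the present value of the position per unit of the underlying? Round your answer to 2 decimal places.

₹43.84

PV(remaining dividends) I = 3.19·e^(−0.0733·2/12) + 7.58·e^(−0.0733·5/12) = 10.5033
Current forward F = (S − I)·e^(rT) = (353.24 − 10.5033)·e^(0.0733·8/12) = 342.7367 × 1.050080 = 359.9010
Value (long) = (F − K)·e^(−rT) = (359.9010 − 405.94) × 0.952308 = -43.8433
Short position value = −(long value) = ₹43.84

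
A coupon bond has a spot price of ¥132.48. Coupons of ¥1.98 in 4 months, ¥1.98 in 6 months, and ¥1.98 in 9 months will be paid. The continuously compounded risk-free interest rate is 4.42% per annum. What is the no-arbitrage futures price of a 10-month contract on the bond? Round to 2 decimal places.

PV(coupons) I = 1.98·e^(−0.0442·4/12) + 1.98·e^(−0.0442·6/12) + 1.98·e^(−0.0442·9/12)
I = 1.9510 + 1.9367 + 1.9154 = 5.8031
F = (S − I)·e^(rT) = (132.48 − 5.8031) · e^(0.0442·10/12)
= 126.6769 · e^0.036833 = 126.6769 × 1.037520 = ¥131.43

¥131.43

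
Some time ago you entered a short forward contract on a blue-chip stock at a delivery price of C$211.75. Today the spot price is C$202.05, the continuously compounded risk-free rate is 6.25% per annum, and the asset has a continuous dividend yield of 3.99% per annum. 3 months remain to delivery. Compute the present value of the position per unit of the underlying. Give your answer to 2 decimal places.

Current fair forward for the remaining 3 months: F = S·e^((r − q)·T), (r − q) = 0.0625 − 0.0399 = 0.0226
F = 202.05 · e^(0.0226 × 3/12) = 202.05 × 1.005666 = 203.1948
Value of long forward = (F − K)·e^(−rT) = (203.1948 − 211.75) · e^(−0.0625·3/12)
= -8.5552 × 0.984496 = -8.42
Short position value = −(long value) = C$8.42

C$8.42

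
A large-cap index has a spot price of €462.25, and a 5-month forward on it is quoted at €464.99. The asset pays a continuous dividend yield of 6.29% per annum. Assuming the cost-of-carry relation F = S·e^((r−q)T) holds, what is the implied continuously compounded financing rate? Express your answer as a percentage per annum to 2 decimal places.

7.71%

From F = S·e^((r−q)T): (r − q) = ln(F/S)/T
ln(464.99/462.25) = ln(1.005928) = 0.005910
(r − q) = 0.005910 / (5/12) = 0.014184
r = ln(F/S)/T + q = 0.014184 + 0.0629 = 0.077084
r = 7.71%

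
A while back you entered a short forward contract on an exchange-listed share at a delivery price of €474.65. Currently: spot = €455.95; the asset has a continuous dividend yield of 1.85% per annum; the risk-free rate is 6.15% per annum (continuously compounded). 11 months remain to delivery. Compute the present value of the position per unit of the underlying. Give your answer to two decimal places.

€0.35

Current fair forward for the remaining 11 months: F = S·e^((r − q)·T), (r − q) = 0.0615 − 0.0185 = 0.0430
F = 455.95 · e^(0.0430 × 11/12) = 455.95 × 1.040204 = 474.2810
Value of long forward = (F − K)·e^(−rT) = (474.2810 − 474.65) · e^(−0.0615·11/12)
= -0.3690 × 0.945185 = -0.35
Short position value = −(long value) = €0.35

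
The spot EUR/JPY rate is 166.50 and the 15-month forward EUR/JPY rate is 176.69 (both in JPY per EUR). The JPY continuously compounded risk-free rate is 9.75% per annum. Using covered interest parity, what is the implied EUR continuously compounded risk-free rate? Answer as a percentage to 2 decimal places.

F = S·e^((r_JPY − r_EUR)T) ⇒ r_EUR = r_JPY − ln(F/S)/T
ln(176.69/166.50) = 0.059401; /(15/12) = 0.047521
r_EUR = 0.0975 − 0.047521 = 0.049979
r_EUR = 5.00%

5.00%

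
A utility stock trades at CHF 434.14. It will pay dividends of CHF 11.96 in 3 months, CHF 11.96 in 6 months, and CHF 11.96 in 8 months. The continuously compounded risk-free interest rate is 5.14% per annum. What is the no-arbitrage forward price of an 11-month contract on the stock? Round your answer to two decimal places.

CHF 418.37

PV(dividends) I = 11.96·e^(−0.0514·3/12) + 11.96·e^(−0.0514·6/12) + 11.96·e^(−0.0514·8/12)
I = 11.8073 + 11.6565 + 11.5571 = 35.0209
F = (S − I)·e^(rT) = (434.14 − 35.0209) · e^(0.0514·11/12)
= 399.1191 · e^0.047117 = 399.1191 × 1.048245 = CHF 418.37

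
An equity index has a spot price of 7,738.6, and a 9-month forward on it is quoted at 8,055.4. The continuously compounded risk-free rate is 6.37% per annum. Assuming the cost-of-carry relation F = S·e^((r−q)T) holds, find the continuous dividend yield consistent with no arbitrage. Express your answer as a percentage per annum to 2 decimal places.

From F = S·e^((r−q)T): (r − q) = ln(F/S)/T
ln(8055.4/7738.6) = ln(1.040938) = 0.040122
(r − q) = 0.040122 / (9/12) = 0.053496
q = r − ln(F/S)/T = 0.0637 − 0.053496 = 0.010204
q = 1.02%

1.02%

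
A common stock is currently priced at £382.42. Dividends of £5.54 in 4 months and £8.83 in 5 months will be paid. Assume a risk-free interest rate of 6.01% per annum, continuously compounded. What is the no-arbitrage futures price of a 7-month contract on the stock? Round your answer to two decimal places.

£381.52

PV(dividends) I = 5.54·e^(−0.0601·4/12) + 8.83·e^(−0.0601·5/12)
I = 5.4301 + 8.6116 = 14.0417
F = (S − I)·e^(rT) = (382.42 − 14.0417) · e^(0.0601·7/12)
= 368.3783 · e^0.035058 = 368.3783 × 1.035680 = £381.52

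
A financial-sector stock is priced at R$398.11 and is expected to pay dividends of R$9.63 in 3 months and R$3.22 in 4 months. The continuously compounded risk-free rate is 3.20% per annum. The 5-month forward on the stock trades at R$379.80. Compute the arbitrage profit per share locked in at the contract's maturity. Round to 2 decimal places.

PV(dividends) I = 9.63·e^(−0.0320·3/12) + 3.22·e^(−0.0320·4/12) = 12.7391
Fair forward F* = (S − I)·e^(rT) = (398.11 − 12.7391)·e^0.013333 = 385.3709 × 1.013422 = 390.5433
Market R$379.80 < fair 390.5433: forward underpriced → reverse cash-and-carry (short the stock, invest proceeds at r, pay the dividends, go long the forward).
Profit at T = |F_mkt − F*| = |379.80 − 390.5433| = R$10.74 per share

R$10.74 per share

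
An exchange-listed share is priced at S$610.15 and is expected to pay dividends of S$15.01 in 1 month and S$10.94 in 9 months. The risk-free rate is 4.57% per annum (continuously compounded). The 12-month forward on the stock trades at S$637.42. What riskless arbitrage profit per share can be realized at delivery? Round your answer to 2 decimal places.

PV(dividends) I = 15.01·e^(−0.0457·1/12) + 10.94·e^(−0.0457·9/12) = 25.5243
Fair forward F* = (S − I)·e^(rT) = (610.15 − 25.5243)·e^0.045700 = 584.6257 × 1.046760 = 611.9628
Market S$637.42 > fair 611.9628: forward overpriced → cash-and-carry (borrow at r, buy the stock and collect the dividends, short the forward).
Profit at T = |F_mkt − F*| = |637.42 − 611.9628| = S$25.46 per share

S$25.46 per share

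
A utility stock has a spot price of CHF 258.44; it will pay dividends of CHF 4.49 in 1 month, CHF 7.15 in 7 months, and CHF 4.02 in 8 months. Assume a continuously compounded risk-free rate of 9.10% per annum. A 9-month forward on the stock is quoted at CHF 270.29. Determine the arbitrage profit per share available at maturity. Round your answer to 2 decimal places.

CHF 9.68 per share

PV(dividends) I = 4.49·e^(−0.0910·1/12) + 7.15·e^(−0.0910·7/12) + 4.02·e^(−0.0910·8/12) = 15.0198
Fair forward F* = (S − I)·e^(rT) = (258.44 − 15.0198)·e^0.068250 = 243.4202 × 1.070633 = 260.6137
Market CHF 270.29 > fair 260.6137: forward overpriced → cash-and-carry (borrow at r, buy the stock and collect the dividends, short the forward).
Profit at T = |F_mkt − F*| = |270.29 − 260.6137| = CHF 9.68 per share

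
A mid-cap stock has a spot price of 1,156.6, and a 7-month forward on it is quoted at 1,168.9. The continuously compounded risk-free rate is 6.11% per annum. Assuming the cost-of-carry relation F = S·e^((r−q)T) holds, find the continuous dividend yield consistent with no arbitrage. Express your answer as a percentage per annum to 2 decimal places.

4.30%

From F = S·e^((r−q)T): (r − q) = ln(F/S)/T
ln(1168.9/1156.6) = ln(1.010635) = 0.010579
(r − q) = 0.010579 / (7/12) = 0.018135
q = r − ln(F/S)/T = 0.0611 − 0.018135 = 0.042965
q = 4.30%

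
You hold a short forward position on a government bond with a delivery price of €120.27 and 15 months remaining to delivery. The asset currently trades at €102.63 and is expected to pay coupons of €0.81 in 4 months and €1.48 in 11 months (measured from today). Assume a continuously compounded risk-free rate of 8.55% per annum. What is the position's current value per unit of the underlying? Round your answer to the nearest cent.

PV(remaining coupons) I = 0.81·e^(−0.0855·4/12) + 1.48·e^(−0.0855·11/12) = 2.1557
Current forward F = (S − I)·e^(rT) = (102.63 − 2.1557)·e^(0.0855·15/12) = 100.4743 × 1.112795 = 111.8073
Value (long) = (F − K)·e^(−rT) = (111.8073 − 120.27) × 0.898638 = -7.6049
Short position value = −(long value) = €7.60

€7.60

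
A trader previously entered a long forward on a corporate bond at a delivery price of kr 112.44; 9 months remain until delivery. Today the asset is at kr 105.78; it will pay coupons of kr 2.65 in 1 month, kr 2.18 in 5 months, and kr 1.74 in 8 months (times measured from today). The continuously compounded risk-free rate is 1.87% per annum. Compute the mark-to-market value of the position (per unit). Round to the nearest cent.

PV(remaining coupons) I = 2.65·e^(−0.0187·1/12) + 2.18·e^(−0.0187·5/12) + 1.74·e^(−0.0187·8/12) = 6.5274
Current forward F = (S − I)·e^(rT) = (105.78 − 6.5274)·e^(0.0187·9/12) = 99.2526 × 1.014124 = 100.6544
Value (long) = (F − K)·e^(−rT) = (100.6544 − 112.44) × 0.986073 = -11.6215
Value = -kr 11.62

-kr 11.62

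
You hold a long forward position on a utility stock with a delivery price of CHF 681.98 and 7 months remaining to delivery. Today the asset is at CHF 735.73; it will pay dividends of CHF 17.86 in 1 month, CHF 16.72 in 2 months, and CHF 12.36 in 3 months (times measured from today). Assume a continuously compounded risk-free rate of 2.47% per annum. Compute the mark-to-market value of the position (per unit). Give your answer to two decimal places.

PV(remaining dividends) I = 17.86·e^(−0.0247·1/12) + 16.72·e^(−0.0247·2/12) + 12.36·e^(−0.0247·3/12) = 46.7585
Current forward F = (S − I)·e^(rT) = (735.73 − 46.7585)·e^(0.0247·7/12) = 688.9715 × 1.014513 = 698.9705
Value (long) = (F − K)·e^(−rT) = (698.9705 − 681.98) × 0.985695 = 16.7475
Value = CHF 16.75

CHF 16.75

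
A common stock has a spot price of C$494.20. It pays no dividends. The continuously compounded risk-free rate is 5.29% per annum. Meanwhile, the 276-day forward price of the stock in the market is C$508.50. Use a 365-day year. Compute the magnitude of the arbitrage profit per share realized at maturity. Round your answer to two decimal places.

Fair forward: F* = S·e^(carry·T), with carry = r = 0.0529
F* = 494.20 · e^(0.0529 × 276/365) = 494.20 · e^0.040001 = 494.20 × 1.040812 = C$514.3693
Market C$508.50 < fair C$514.3693: forward underpriced → reverse cash-and-carry (short spot, go long the forward).
At maturity, profit = |F_mkt − F*| = |508.50 − 514.3693| = C$5.87 per share

C$5.87 per share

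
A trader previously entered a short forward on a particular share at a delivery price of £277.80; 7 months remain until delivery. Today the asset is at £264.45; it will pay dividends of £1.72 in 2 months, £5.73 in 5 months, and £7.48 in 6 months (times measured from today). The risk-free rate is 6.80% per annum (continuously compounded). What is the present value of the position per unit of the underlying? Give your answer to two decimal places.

PV(remaining dividends) I = 1.72·e^(−0.0680·2/12) + 5.73·e^(−0.0680·5/12) + 7.48·e^(−0.0680·6/12) = 14.5005
Current forward F = (S − I)·e^(rT) = (264.45 − 14.5005)·e^(0.0680·7/12) = 249.9495 × 1.040464 = 260.0635
Value (long) = (F − K)·e^(−rT) = (260.0635 − 277.80) × 0.961110 = -17.0467
Short position value = −(long value) = £17.05

£17.05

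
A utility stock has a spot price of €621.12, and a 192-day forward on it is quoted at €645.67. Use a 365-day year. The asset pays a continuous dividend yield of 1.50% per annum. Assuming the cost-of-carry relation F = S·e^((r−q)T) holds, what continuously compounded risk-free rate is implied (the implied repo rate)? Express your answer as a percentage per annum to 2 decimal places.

From F = S·e^((r−q)T): (r − q) = ln(F/S)/T
ln(645.67/621.12) = ln(1.039525) = 0.038764
(r − q) = 0.038764 / (192/365) = 0.073692
r = ln(F/S)/T + q = 0.073692 + 0.0150 = 0.088692
r = 8.87%

8.87%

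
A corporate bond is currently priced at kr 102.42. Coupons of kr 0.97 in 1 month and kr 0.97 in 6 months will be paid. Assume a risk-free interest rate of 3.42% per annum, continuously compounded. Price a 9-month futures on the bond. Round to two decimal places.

kr 103.11

PV(coupons) I = 0.97·e^(−0.0342·1/12) + 0.97·e^(−0.0342·6/12)
I = 0.9672 + 0.9536 = 1.9208
F = (S − I)·e^(rT) = (102.42 − 1.9208) · e^(0.0342·9/12)
= 100.4992 · e^0.025650 = 100.4992 × 1.025982 = kr 103.11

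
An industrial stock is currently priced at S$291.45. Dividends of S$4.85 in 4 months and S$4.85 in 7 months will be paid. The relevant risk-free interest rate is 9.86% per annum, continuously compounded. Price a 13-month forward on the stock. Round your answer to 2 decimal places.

S$313.99

PV(dividends) I = 4.85·e^(−0.0986·4/12) + 4.85·e^(−0.0986·7/12)
I = 4.6932 + 4.5789 = 9.2721
F = (S − I)·e^(rT) = (291.45 − 9.2721) · e^(0.0986·13/12)
= 282.1779 · e^0.106817 = 282.1779 × 1.112731 = S$313.99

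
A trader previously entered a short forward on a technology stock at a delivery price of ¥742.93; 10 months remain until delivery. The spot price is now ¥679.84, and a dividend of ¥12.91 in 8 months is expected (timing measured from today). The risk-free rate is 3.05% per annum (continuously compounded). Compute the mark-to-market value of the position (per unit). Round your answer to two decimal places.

¥57.10

PV(remaining dividends) I = 12.91·e^(−0.0305·8/12) = 12.6501
Current forward F = (S − I)·e^(rT) = (679.84 − 12.6501)·e^(0.0305·10/12) = 667.1899 × 1.025742 = 684.3647
Value (long) = (F − K)·e^(−rT) = (684.3647 − 742.93) × 0.974904 = -57.0955
Short position value = −(long value) = ¥57.10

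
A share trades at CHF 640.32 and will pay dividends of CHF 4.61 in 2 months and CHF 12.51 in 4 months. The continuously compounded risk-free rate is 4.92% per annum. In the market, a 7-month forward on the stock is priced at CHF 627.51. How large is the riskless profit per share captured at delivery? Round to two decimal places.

PV(dividends) I = 4.61·e^(−0.0492·2/12) + 12.51·e^(−0.0492·4/12) = 16.8789
Fair forward F* = (S − I)·e^(rT) = (640.32 − 16.8789)·e^0.028700 = 623.4411 × 1.029116 = 641.5932
Market CHF 627.51 < fair 641.5932: forward underpriced → reverse cash-and-carry (short the stock, invest proceeds at r, pay the dividends, go long the forward).
Profit at T = |F_mkt − F*| = |627.51 − 641.5932| = CHF 14.08 per share

CHF 14.08 per share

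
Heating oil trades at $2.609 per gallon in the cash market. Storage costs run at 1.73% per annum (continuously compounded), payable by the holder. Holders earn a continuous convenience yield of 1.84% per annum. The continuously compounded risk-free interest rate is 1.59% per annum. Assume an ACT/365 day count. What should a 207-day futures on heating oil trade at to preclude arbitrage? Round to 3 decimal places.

Net carry = r + u − y = 0.0159 + 0.0173 − 0.0184 = 0.0148
F = S·e^((r+u−y)T) = 2.609 · e^(0.0148 × 207/365) = 2.609 · e^0.008393
= 2.609 × 1.008428 = $2.631 per gallon

$2.631 per gallon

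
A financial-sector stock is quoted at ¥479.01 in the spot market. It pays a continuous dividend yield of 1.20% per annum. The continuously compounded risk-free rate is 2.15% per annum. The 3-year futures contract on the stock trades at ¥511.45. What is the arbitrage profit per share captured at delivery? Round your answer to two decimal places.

Fair futures: F* = S·e^(carry·T), with carry = (r − q) = 0.0215 − 0.0120 = 0.0095
F* = 479.01 · e^(0.0095 × 3) = 479.01 · e^0.028500 = 479.01 × 1.028910 = ¥492.8582
Market ¥511.45 > fair ¥492.8582: forward overpriced → cash-and-carry (buy spot, short the forward).
At maturity, profit = |F_mkt − F*| = |511.45 − 492.8582| = ¥18.59 per share

¥18.59 per share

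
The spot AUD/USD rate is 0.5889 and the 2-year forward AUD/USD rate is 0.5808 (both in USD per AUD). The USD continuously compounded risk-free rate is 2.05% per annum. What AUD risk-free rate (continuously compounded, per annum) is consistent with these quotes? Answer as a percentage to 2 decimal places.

2.74%

F = S·e^((r_USD − r_AUD)T) ⇒ r_AUD = r_USD − ln(F/S)/T
ln(0.5808/0.5889) = -0.013850; /(2) = -0.006925
r_AUD = 0.0205 + 0.006925 = 0.027425
r_AUD = 2.74%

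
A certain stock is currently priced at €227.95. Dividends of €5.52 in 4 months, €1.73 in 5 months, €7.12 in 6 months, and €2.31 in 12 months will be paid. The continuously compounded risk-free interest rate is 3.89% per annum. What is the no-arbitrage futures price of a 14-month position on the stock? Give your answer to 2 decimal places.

PV(dividends) I = 5.52·e^(−0.0389·4/12) + 1.73·e^(−0.0389·5/12) + 7.12·e^(−0.0389·6/12) + 2.31·e^(−0.0389·12/12)
I = 5.4489 + 1.7022 + 6.9829 + 2.2219 = 16.3559
F = (S − I)·e^(rT) = (227.95 − 16.3559) · e^(0.0389·14/12)
= 211.5941 · e^0.045383 = 211.5941 × 1.046429 = €221.42

€221.42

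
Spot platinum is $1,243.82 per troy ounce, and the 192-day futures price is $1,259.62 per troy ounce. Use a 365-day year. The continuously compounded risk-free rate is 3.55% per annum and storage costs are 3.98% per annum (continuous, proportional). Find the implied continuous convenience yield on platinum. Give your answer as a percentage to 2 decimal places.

F = S·e^((r+u−y)T) ⇒ (r+u−y) = ln(F/S)/T
ln(1259.62/1243.82) = 0.012623; /T ⇒ 0.023997
y = r + u − ln(F/S)/T = 0.0355 + 0.0398 − 0.023997 = 0.051303
y = 5.13%

5.13%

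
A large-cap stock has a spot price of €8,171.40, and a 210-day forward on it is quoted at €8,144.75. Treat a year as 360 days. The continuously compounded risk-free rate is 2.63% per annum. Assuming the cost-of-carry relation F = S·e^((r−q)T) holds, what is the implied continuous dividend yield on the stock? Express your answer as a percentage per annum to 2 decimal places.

From F = S·e^((r−q)T): (r − q) = ln(F/S)/T
ln(8144.75/8171.40) = ln(0.996739) = -0.003266
(r − q) = -0.003266 / (210/360) = -0.005599
q = r − ln(F/S)/T = 0.0263 + 0.005599 = 0.031899
q = 3.19%

3.19%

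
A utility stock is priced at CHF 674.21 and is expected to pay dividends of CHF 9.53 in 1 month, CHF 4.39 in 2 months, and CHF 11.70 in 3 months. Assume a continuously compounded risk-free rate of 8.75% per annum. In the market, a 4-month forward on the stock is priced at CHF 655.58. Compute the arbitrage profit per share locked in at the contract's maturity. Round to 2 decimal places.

CHF 12.60 per share

PV(dividends) I = 9.53·e^(−0.0875·1/12) + 4.39·e^(−0.0875·2/12) + 11.70·e^(−0.0875·3/12) = 25.2340
Fair forward F* = (S − I)·e^(rT) = (674.21 − 25.2340)·e^0.029167 = 648.9760 × 1.029597 = 668.1837
Market CHF 655.58 < fair 668.1837: forward underpriced → reverse cash-and-carry (short the stock, invest proceeds at r, pay the dividends, go long the forward).
Profit at T = |F_mkt − F*| = |655.58 − 668.1837| = CHF 12.60 per share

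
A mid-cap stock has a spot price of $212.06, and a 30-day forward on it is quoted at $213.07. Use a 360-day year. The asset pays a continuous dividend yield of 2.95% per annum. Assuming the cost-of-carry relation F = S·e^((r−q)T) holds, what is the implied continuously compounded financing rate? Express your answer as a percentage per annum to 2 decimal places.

From F = S·e^((r−q)T): (r − q) = ln(F/S)/T
ln(213.07/212.06) = ln(1.004763) = 0.004752
(r − q) = 0.004752 / (30/360) = 0.057024
r = ln(F/S)/T + q = 0.057024 + 0.0295 = 0.086524
r = 8.65%

8.65%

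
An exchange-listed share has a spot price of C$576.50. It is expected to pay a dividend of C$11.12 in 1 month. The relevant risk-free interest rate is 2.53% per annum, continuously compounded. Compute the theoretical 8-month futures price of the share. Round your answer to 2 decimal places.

C$575.02

PV(dividends) I = 11.12·e^(−0.0253·1/12)
I = 11.0966
F = (S − I)·e^(rT) = (576.50 − 11.0966) · e^(0.0253·8/12)
= 565.4034 · e^0.016867 = 565.4034 × 1.017010 = C$575.02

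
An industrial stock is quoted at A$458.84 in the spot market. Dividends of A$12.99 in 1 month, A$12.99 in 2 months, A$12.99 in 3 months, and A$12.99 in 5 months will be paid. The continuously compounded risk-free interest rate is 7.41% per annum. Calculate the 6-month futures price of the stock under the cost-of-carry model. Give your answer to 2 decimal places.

A$423.14

PV(dividends) I = 12.99·e^(−0.0741·1/12) + 12.99·e^(−0.0741·2/12) + 12.99·e^(−0.0741·3/12) + 12.99·e^(−0.0741·5/12)
I = 12.9100 + 12.8306 + 12.7516 + 12.5951 = 51.0873
F = (S − I)·e^(rT) = (458.84 − 51.0873) · e^(0.0741·6/12)
= 407.7527 · e^0.037050 = 407.7527 × 1.037745 = A$423.14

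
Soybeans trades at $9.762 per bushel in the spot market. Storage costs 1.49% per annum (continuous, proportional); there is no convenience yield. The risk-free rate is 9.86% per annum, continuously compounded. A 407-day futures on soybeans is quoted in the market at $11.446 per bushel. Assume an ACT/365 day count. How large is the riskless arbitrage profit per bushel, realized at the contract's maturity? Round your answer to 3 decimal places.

$0.367 per bushel

Fair futures: F* = S·e^(carry·T), with carry = (r + u) = 0.0986 + 0.0149 = 0.1135
F* = 9.762 · e^(0.1135 × 407/365) = 9.762 · e^0.126560 = 9.762 × 1.134918 = $11.0791
Market $11.446 > fair $11.0791: forward overpriced → cash-and-carry (buy spot, short the forward).
At maturity, profit = |F_mkt − F*| = |11.446 − 11.0791| = $0.367 per bushel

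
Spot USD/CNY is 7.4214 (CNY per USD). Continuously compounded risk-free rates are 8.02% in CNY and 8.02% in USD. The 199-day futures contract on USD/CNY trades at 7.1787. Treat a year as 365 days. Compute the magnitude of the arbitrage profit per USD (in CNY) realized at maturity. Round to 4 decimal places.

0.2427 per USD (in CNY)

Fair futures: F* = S·e^(carry·T), with carry = (r_CNY − r_USD) = 0.0802 − 0.0802 = 0.0000
F* = 7.4214 · e^(0.0000 × 199/365) = 7.4214 · e^0.000000 = 7.4214 × 1.000000 = 7.4214
Market 7.1787 < fair 7.4214: forward underpriced → reverse cash-and-carry (short spot, go long the forward).
At maturity, profit = |F_mkt − F*| = |7.1787 − 7.4214| = 0.2427 per USD (in CNY)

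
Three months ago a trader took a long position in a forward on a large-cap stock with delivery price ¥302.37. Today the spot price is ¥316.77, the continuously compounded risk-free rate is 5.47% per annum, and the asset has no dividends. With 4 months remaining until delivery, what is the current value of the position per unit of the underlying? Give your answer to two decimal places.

Current fair forward for the remaining 4 months: F = S·e^(r·T), r = 0.0547
F = 316.77 · e^(0.0547 × 4/12) = 316.77 × 1.018401 = 322.5989
Value of long forward = (F − K)·e^(−rT) = (322.5989 − 302.37) · e^(−0.0547·4/12)
= 20.2289 × 0.981932 = 19.86

¥19.86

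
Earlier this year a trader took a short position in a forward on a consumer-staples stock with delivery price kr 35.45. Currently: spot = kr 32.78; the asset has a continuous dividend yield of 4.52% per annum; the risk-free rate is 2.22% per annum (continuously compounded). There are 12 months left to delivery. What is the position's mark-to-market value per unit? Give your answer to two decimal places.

kr 3.34

Current fair forward for the remaining 12 months: F = S·e^((r − q)·T), (r − q) = 0.0222 − 0.0452 = -0.0230
F = 32.78 · e^(-0.0230 × 12/12) = 32.78 × 0.977262 = 32.0346
Value of long forward = (F − K)·e^(−rT) = (32.0346 − 35.45) · e^(−0.0222·12/12)
= -3.4154 × 0.978045 = -3.34
Short position value = −(long value) = kr 3.34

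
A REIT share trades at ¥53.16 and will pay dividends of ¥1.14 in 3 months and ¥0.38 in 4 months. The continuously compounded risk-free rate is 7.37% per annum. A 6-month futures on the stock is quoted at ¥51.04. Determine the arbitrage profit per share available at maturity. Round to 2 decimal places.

¥2.57 per share

PV(dividends) I = 1.14·e^(−0.0737·3/12) + 0.38·e^(−0.0737·4/12) = 1.4900
Fair futures F* = (S − I)·e^(rT) = (53.16 − 1.4900)·e^0.036850 = 51.6700 × 1.037537 = 53.6095
Market ¥51.04 < fair 53.6095: forward underpriced → reverse cash-and-carry (short the stock, invest proceeds at r, pay the dividends, go long the forward).
Profit at T = |F_mkt − F*| = |51.04 − 53.6095| = ¥2.57 per share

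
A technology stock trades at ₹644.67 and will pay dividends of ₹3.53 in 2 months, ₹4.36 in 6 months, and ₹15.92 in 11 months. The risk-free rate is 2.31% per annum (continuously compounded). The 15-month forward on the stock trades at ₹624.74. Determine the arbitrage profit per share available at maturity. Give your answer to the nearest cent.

PV(dividends) I = 3.53·e^(−0.0231·2/12) + 4.36·e^(−0.0231·6/12) + 15.92·e^(−0.0231·11/12) = 23.4128
Fair forward F* = (S − I)·e^(rT) = (644.67 − 23.4128)·e^0.028875 = 621.2572 × 1.029296 = 639.4576
Market ₹624.74 < fair 639.4576: forward underpriced → reverse cash-and-carry (short the stock, invest proceeds at r, pay the dividends, go long the forward).
Profit at T = |F_mkt − F*| = |624.74 − 639.4576| = ₹14.72 per share

₹14.72 per share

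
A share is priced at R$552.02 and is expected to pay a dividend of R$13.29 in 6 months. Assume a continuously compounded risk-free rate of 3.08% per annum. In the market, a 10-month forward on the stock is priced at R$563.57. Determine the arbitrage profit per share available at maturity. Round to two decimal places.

R$10.63 per share

PV(dividends) I = 13.29·e^(−0.0308·6/12) = 13.0869
Fair forward F* = (S − I)·e^(rT) = (552.02 − 13.0869)·e^0.025667 = 538.9331 × 1.025999 = 552.9448
Market R$563.57 > fair 552.9448: forward overpriced → cash-and-carry (borrow at r, buy the stock and collect the dividends, short the forward).
Profit at T = |F_mkt − F*| = |563.57 − 552.9448| = R$10.63 per share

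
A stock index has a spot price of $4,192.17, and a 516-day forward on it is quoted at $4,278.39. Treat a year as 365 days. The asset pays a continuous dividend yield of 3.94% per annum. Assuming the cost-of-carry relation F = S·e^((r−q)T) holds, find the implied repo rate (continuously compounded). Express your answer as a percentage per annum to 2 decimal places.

5.38%

From F = S·e^((r−q)T): (r − q) = ln(F/S)/T
ln(4278.39/4192.17) = ln(1.020567) = 0.020358
(r − q) = 0.020358 / (516/365) = 0.014401
r = ln(F/S)/T + q = 0.014401 + 0.0394 = 0.053801
r = 5.38%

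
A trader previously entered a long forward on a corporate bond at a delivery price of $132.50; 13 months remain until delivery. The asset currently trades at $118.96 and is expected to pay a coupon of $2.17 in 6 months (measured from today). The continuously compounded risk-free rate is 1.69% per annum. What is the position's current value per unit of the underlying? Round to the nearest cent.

PV(remaining coupons) I = 2.17·e^(−0.0169·6/12) = 2.1517
Current forward F = (S − I)·e^(rT) = (118.96 − 2.1517)·e^(0.0169·13/12) = 116.8083 × 1.018477 = 118.9666
Value (long) = (F − K)·e^(−rT) = (118.9666 − 132.50) × 0.981858 = -13.2879
Value = -$13.29

-$13.29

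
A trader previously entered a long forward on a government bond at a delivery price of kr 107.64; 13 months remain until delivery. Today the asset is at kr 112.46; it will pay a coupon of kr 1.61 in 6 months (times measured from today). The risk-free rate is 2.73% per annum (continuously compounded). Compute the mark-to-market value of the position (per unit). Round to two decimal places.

kr 6.37

PV(remaining coupons) I = 1.61·e^(−0.0273·6/12) = 1.5882
Current forward F = (S − I)·e^(rT) = (112.46 − 1.5882)·e^(0.0273·13/12) = 110.8718 × 1.030017 = 114.1998
Value (long) = (F − K)·e^(−rT) = (114.1998 − 107.64) × 0.970858 = 6.3686
Value = kr 6.37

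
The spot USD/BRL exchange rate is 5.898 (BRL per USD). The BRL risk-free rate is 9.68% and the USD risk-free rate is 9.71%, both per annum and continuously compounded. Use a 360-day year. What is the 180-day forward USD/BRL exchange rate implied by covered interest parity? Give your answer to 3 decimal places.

5.897

F = S·e^((r_BRL − r_USD)T) = 5.898 · e^((0.0968 − 0.0971) × 180/360)
= 5.898 · e^-0.000150 = 5.898 × 0.999850
F = 5.897 BRL per USD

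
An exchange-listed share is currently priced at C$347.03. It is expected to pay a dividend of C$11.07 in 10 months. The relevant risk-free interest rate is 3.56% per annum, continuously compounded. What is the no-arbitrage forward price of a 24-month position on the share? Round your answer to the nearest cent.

PV(dividends) I = 11.07·e^(−0.0356·10/12)
I = 10.7464
F = (S − I)·e^(rT) = (347.03 − 10.7464) · e^(0.0356·24/12)
= 336.2836 · e^0.071200 = 336.2836 × 1.073796 = C$361.10

C$361.10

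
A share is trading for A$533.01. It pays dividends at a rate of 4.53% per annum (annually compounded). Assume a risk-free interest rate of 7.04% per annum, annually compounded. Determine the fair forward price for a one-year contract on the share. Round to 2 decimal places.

F = S · (1+r)^T / (1+q)^T
= 533.01 × 1.070400 / 1.045300 = 533.01 × 1.024012
F = A$545.81

A$545.81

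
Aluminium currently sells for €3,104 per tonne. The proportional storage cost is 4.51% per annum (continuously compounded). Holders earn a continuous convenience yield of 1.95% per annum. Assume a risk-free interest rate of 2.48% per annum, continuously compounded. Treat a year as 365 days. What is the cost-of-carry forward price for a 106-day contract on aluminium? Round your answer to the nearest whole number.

Net carry = r + u − y = 0.0248 + 0.0451 − 0.0195 = 0.0504
F = S·e^((r+u−y)T) = 3104 · e^(0.0504 × 106/365) = 3104 · e^0.014637
= 3104 × 1.014745 = €3,150 per tonne

€3,150 per tonne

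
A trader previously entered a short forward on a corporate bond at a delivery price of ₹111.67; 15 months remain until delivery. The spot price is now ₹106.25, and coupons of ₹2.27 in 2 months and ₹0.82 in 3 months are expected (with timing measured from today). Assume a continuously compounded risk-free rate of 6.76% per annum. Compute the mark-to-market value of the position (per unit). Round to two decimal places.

-₹0.58

PV(remaining coupons) I = 2.27·e^(−0.0676·2/12) + 0.82·e^(−0.0676·3/12) = 3.0508
Current forward F = (S − I)·e^(rT) = (106.25 − 3.0508)·e^(0.0676·15/12) = 103.1992 × 1.088173 = 112.2986
Value (long) = (F − K)·e^(−rT) = (112.2986 − 111.67) × 0.918972 = 0.5777
Short position value = −(long value) = -₹0.58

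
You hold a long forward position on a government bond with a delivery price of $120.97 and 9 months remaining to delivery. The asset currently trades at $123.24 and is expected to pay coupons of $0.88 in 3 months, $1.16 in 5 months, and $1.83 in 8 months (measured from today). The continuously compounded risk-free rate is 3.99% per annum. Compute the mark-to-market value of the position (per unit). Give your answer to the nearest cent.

PV(remaining coupons) I = 0.88·e^(−0.0399·3/12) + 1.16·e^(−0.0399·5/12) + 1.83·e^(−0.0399·8/12) = 3.7941
Current forward F = (S − I)·e^(rT) = (123.24 − 3.7941)·e^(0.0399·9/12) = 119.4459 × 1.030377 = 123.0743
Value (long) = (F − K)·e^(−rT) = (123.0743 − 120.97) × 0.970518 = 2.0423
Value = $2.04

$2.04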